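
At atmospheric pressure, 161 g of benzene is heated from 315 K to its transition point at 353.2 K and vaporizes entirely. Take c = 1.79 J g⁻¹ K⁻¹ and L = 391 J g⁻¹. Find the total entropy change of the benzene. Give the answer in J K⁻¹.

ΔS = 211 J/K

Warming step: ΔS₁ = m c ln(T_tr/T_i) = 161 × 1.79 × ln(353.2/315) = 32.99 J/K.
Phase change: ΔS₂ = +mL/T_tr = 161 × 391 / 353.2 = 178.2 J/K.
ΔS_total = (32.99) + (178.2) = 211 J/K.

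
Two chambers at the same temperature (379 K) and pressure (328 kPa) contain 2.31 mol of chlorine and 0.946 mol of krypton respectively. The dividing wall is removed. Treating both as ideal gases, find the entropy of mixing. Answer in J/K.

Mole fractions: x_A = 2.31/3.26 = 0.709, x_B = 0.291.
ΔS_mix = −R(n_A ln x_A + n_B ln x_B) = −8.314 × (2.31 ln 0.709 + 0.946 ln 0.291) = 16.3 J/K.

ΔS_mix = 16.3 J/K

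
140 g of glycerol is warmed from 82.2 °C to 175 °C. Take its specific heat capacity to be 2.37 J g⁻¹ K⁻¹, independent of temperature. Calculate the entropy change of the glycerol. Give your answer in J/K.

In kelvin: T₁ = 355.35 K, T₂ = 448.15 K. ΔS = ∫dQ_rev/T = m c ln(T₂/T₁) = 140 × 2.37 × ln(448.15/355.35) = 77 J/K.

ΔS = 77 J/K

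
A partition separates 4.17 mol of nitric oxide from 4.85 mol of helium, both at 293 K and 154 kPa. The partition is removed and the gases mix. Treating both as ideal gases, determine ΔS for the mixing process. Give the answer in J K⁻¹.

Mole fractions: x_A = 4.17/9.02 = 0.462, x_B = 0.538.
ΔS_mix = −R(n_A ln x_A + n_B ln x_B) = −8.314 × (4.17 ln 0.462 + 4.85 ln 0.538) = 51.8 J/K.

ΔS_mix = 51.8 J/K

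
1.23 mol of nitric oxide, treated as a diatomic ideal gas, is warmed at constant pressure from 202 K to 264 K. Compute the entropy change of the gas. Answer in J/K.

ΔS = 9.58 J/K

At constant pressure, ΔS = nC_p ln(T₂/T₁) with C_p = 7R/2 = 29.1 J mol⁻¹ K⁻¹.
ΔS = 1.23 × 29.1 × ln(264/202) = 9.58 J/K.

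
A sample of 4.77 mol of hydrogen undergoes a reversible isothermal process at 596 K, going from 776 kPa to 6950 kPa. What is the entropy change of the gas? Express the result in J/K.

For an isothermal ideal gas ΔS_gas = nR ln(P₁/P₂) = 4.77 × 8.314 × ln(776/6950) = -86.9 J/K.

ΔS_gas = -86.9 J/K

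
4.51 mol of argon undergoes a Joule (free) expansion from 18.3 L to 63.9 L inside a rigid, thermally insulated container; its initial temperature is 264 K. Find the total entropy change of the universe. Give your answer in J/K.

No heat is exchanged and no work is done, so the ideal-gas temperature stays constant.
Entropy is a state function; using a reversible isothermal path, ΔS_gas = nR ln(V₂/V₁) = 4.51 × 8.314 × ln(63.9/18.3) = 46.9 J/K.
The insulated surroundings exchange no heat, so ΔS_surr = 0 and ΔS_universe = ΔS_gas.

ΔS_universe = 46.9 J/K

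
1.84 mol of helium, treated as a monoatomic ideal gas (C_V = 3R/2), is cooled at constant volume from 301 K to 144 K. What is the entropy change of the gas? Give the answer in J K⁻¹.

At constant volume, ΔS = nC_V ln(T₂/T₁) with C_V = 3R/2 = 12.47 J mol⁻¹ K⁻¹.
ΔS = 1.84 × 12.47 × ln(144/301) = -16.9 J/K.

ΔS = -16.9 J/K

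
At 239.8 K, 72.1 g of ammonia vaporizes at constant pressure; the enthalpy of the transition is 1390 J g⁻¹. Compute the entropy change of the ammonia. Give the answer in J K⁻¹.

Heat absorbed by the substance: Q = mL = 72.1 × 1390 = 100219 J.
At constant T, ΔS = Q_rev/T = 100219 / 239.8 = 418 J/K.

ΔS = 418 J/K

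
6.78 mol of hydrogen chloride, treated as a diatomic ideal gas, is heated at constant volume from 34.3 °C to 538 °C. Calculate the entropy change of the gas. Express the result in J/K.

In kelvin: T₁ = 307.45 K, T₂ = 811.15 K. At constant volume, ΔS = nC_V ln(T₂/T₁) with C_V = 5R/2 = 20.79 J mol⁻¹ K⁻¹.
ΔS = 6.78 × 20.79 × ln(811.15/307.45) = 137 J/K.

ΔS = 137 J/K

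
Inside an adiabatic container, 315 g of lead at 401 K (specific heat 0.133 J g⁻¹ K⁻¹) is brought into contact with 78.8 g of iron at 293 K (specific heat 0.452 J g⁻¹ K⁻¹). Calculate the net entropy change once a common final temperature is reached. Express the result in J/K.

Energy balance: T_f = (m₁c₁T₁ + m₂c₂T₂)/(m₁c₁ + m₂c₂) = 351.37 K.
ΔS₁ = m₁c₁ ln(T_f/T₁) = 41.895 × ln(351.37/401) = -5.535 J/K.
ΔS₂ = m₂c₂ ln(T_f/T₂) = 35.6176 × ln(351.37/293) = 6.471 J/K.
ΔS_total = -5.535 + 6.471 = 0.936 J/K.

ΔS_total = 0.936 J/K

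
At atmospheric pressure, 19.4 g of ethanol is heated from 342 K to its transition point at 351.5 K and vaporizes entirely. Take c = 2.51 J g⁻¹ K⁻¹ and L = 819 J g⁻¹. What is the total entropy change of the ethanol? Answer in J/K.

Warming step: ΔS₁ = m c ln(T_tr/T_i) = 19.4 × 2.51 × ln(351.5/342) = 1.334 J/K.
Phase change: ΔS₂ = +mL/T_tr = 19.4 × 819 / 351.5 = 45.2 J/K.
ΔS_total = (1.334) + (45.2) = 46.5 J/K.

ΔS = 46.5 J/K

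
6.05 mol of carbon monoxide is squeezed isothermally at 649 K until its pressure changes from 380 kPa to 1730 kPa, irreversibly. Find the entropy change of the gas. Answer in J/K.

Entropy is a state function, so ΔS_gas depends only on the end states.
For an isothermal ideal gas ΔS_gas = nR ln(P₁/P₂) = 6.05 × 8.314 × ln(380/1730) = -76.2 J/K.

ΔS_gas = -76.2 J/K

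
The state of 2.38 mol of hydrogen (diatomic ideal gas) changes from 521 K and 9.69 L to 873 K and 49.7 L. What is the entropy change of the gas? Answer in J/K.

ΔS = 57.9 J/K

Entropy is a state function: ΔS = nC_V ln(T₂/T₁) + nR ln(V₂/V₁), with C_V = 5R/2 = 20.79 J mol⁻¹ K⁻¹ for a diatomic ideal gas.
ΔS = 2.38 × [20.79 × ln(873/521) + 8.314 × ln(49.7/9.69)] = 57.9 J/K.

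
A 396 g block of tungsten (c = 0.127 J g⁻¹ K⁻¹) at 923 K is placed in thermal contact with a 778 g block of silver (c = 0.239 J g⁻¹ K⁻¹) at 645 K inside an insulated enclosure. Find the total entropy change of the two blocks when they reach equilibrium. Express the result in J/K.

Energy balance: T_f = (m₁c₁T₁ + m₂c₂T₂)/(m₁c₁ + m₂c₂) = 704.18 K.
ΔS₁ = m₁c₁ ln(T_f/T₁) = 50.292 × ln(704.18/923) = -13.609 J/K.
ΔS₂ = m₂c₂ ln(T_f/T₂) = 185.942 × ln(704.18/645) = 16.324 J/K.
ΔS_total = -13.609 + 16.324 = 2.72 J/K.

ΔS_total = 2.72 J/K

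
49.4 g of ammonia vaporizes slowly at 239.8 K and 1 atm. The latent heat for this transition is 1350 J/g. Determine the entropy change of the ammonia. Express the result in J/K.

ΔS = 278 J/K

Heat absorbed by the substance: Q = mL = 49.4 × 1350 = 66690 J.
At constant T, ΔS = Q_rev/T = 66690 / 239.8 = 278 J/K.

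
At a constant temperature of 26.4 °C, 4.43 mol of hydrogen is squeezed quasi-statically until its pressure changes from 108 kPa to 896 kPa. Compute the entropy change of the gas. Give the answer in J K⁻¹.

ΔS_gas = -77.9 J/K

For an isothermal ideal gas ΔS_gas = nR ln(P₁/P₂) = 4.43 × 8.314 × ln(108/896) = -77.9 J/K.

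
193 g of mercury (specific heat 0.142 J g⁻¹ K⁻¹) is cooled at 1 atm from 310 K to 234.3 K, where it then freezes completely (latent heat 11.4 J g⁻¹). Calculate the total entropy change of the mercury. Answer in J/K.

Cooling step: ΔS₁ = m c ln(T_tr/T_i) = 193 × 0.142 × ln(234.3/310) = -7.673 J/K.
Phase change: ΔS₂ = −mL/T_tr = −193 × 11.4 / 234.3 = -9.391 J/K.
ΔS_total = (-7.673) + (-9.391) = -17.1 J/K.

ΔS = -17.1 J/K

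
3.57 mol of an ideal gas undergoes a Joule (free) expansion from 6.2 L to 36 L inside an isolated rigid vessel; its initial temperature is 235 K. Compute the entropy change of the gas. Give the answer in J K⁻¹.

For an ideal gas in free expansion Q = 0 and W = 0, so T is unchanged.
Entropy is a state function; using a reversible isothermal path, ΔS_gas = nR ln(V₂/V₁) = 3.57 × 8.314 × ln(36/6.2) = 52.2 J/K.

ΔS_gas = 52.2 J/K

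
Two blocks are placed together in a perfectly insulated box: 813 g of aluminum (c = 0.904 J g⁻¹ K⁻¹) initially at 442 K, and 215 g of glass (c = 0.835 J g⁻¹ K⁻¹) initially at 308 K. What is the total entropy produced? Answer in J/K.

ΔS_total = 8.73 J/K

Energy balance: T_f = (m₁c₁T₁ + m₂c₂T₂)/(m₁c₁ + m₂c₂) = 415.69 K.
ΔS₁ = m₁c₁ ln(T_f/T₁) = 734.952 × ln(415.69/442) = -45.1 J/K.
ΔS₂ = m₂c₂ ln(T_f/T₂) = 179.525 × ln(415.69/308) = 53.83 J/K.
ΔS_total = -45.1 + 53.83 = 8.73 J/K.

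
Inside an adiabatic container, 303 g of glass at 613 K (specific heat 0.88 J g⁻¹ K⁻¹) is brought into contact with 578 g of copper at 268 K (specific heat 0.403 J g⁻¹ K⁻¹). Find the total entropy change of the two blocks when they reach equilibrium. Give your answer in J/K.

ΔS_total = 40.7 J/K

Energy balance: T_f = (m₁c₁T₁ + m₂c₂T₂)/(m₁c₁ + m₂c₂) = 452.14 K.
ΔS₁ = m₁c₁ ln(T_f/T₁) = 266.64 × ln(452.14/613) = -81.159 J/K.
ΔS₂ = m₂c₂ ln(T_f/T₂) = 232.934 × ln(452.14/268) = 121.82 J/K.
ΔS_total = -81.159 + 121.82 = 40.7 J/K.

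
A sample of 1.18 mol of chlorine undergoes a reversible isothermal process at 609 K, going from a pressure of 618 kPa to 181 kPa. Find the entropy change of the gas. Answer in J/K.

For an isothermal ideal gas ΔS_gas = nR ln(P₁/P₂) = 1.18 × 8.314 × ln(618/181) = 12 J/K.

ΔS_gas = 12 J/K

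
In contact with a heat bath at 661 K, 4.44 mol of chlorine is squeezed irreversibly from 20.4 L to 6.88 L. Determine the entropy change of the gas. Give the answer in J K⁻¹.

ΔS_gas = -40.1 J/K

Entropy is a state function, so ΔS_gas depends only on the end states.
For an isothermal ideal gas ΔS_gas = nR ln(V₂/V₁) = 4.44 × 8.314 × ln(6.88/20.4) = -40.1 J/K.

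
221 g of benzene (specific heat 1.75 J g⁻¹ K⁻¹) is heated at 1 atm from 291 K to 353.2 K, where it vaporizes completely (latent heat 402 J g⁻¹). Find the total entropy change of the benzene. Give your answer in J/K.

ΔS = 326 J/K

Warming step: ΔS₁ = m c ln(T_tr/T_i) = 221 × 1.75 × ln(353.2/291) = 74.92 J/K.
Phase change: ΔS₂ = +mL/T_tr = 221 × 402 / 353.2 = 251.5 J/K.
ΔS_total = (74.92) + (251.5) = 326 J/K.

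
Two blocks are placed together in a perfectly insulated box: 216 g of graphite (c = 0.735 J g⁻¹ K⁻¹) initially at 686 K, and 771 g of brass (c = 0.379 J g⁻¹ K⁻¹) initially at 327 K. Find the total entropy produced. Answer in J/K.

Energy balance: T_f = (m₁c₁T₁ + m₂c₂T₂)/(m₁c₁ + m₂c₂) = 453.38 K.
ΔS₁ = m₁c₁ ln(T_f/T₁) = 158.76 × ln(453.38/686) = -65.75 J/K.
ΔS₂ = m₂c₂ ln(T_f/T₂) = 292.209 × ln(453.38/327) = 95.49 J/K.
ΔS_total = -65.75 + 95.49 = 29.7 J/K.

ΔS_total = 29.7 J/K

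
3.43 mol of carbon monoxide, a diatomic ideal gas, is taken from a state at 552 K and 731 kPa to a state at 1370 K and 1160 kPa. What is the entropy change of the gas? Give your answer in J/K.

ΔS = nC_p ln(T₂/T₁) − nR ln(P₂/P₁), with C_p = 7R/2 = 29.1 J mol⁻¹ K⁻¹ for a diatomic ideal gas.
ΔS = 3.43 × [29.1 × ln(1370/552) − 8.314 × ln(1160/731)] = 77.6 J/K.

ΔS = 77.6 J/K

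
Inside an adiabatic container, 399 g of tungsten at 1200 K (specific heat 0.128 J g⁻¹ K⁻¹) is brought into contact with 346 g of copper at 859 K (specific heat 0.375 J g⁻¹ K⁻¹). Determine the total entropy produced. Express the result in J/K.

Energy balance: T_f = (m₁c₁T₁ + m₂c₂T₂)/(m₁c₁ + m₂c₂) = 955.31 K.
ΔS₁ = m₁c₁ ln(T_f/T₁) = 51.072 × ln(955.31/1200) = -11.65 J/K.
ΔS₂ = m₂c₂ ln(T_f/T₂) = 129.75 × ln(955.31/859) = 13.79 J/K.
ΔS_total = -11.65 + 13.79 = 2.14 J/K.

ΔS_total = 2.14 J/K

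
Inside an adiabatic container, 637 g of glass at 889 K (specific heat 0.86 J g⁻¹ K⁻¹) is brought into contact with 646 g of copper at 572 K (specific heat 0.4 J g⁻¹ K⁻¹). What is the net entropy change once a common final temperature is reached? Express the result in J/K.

ΔS_total = 16.1 J/K

Energy balance: T_f = (m₁c₁T₁ + m₂c₂T₂)/(m₁c₁ + m₂c₂) = 787.4 K.
ΔS₁ = m₁c₁ ln(T_f/T₁) = 547.82 × ln(787.4/889) = -66.48 J/K.
ΔS₂ = m₂c₂ ln(T_f/T₂) = 258.4 × ln(787.4/572) = 82.58 J/K.
ΔS_total = -66.48 + 82.58 = 16.1 J/K.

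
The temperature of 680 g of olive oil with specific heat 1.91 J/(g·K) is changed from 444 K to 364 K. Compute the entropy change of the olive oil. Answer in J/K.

ΔS = ∫dQ_rev/T = m c ln(T₂/T₁) = 680 × 1.91 × ln(364/444) = -258 J/K.

ΔS = -258 J/K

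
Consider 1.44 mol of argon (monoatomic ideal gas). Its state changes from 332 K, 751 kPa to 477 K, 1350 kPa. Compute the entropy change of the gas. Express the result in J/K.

ΔS = nC_p ln(T₂/T₁) − nR ln(P₂/P₁), with C_p = 5R/2 = 20.79 J mol⁻¹ K⁻¹ for a monoatomic ideal gas.
ΔS = 1.44 × [20.79 × ln(477/332) − 8.314 × ln(1350/751)] = 3.83 J/K.

ΔS = 3.83 J/K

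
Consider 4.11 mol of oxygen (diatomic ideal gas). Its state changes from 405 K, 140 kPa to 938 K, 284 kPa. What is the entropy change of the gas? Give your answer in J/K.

ΔS = 76.3 J/K

ΔS = nC_p ln(T₂/T₁) − nR ln(P₂/P₁), with C_p = 7R/2 = 29.1 J mol⁻¹ K⁻¹ for a diatomic ideal gas.
ΔS = 4.11 × [29.1 × ln(938/405) − 8.314 × ln(284/140)] = 76.3 J/K.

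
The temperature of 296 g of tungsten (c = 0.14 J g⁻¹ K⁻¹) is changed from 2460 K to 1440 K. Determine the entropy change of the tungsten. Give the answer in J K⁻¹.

ΔS = ∫dQ_rev/T = m c ln(T₂/T₁) = 296 × 0.14 × ln(1440/2460) = -22.2 J/K.

ΔS = -22.2 J/K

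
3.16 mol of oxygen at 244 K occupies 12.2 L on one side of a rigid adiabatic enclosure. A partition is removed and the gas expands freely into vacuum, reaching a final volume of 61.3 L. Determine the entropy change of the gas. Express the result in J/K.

ΔS_gas = 42.4 J/K

No heat is exchanged and no work is done, so the ideal-gas temperature stays constant.
Entropy is a state function; using a reversible isothermal path, ΔS_gas = nR ln(V₂/V₁) = 3.16 × 8.314 × ln(61.3/12.2) = 42.4 J/K.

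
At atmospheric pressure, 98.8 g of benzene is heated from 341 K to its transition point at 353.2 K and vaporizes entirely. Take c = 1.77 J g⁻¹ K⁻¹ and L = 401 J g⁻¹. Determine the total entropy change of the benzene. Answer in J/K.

Warming step: ΔS₁ = m c ln(T_tr/T_i) = 98.8 × 1.77 × ln(353.2/341) = 6.147 J/K.
Phase change: ΔS₂ = +mL/T_tr = 98.8 × 401 / 353.2 = 112.2 J/K.
ΔS_total = (6.147) + (112.2) = 118 J/K.

ΔS = 118 J/K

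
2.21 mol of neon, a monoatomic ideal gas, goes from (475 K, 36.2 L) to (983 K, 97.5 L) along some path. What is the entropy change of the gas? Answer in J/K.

ΔS = 38.2 J/K

Entropy is a state function: ΔS = nC_V ln(T₂/T₁) + nR ln(V₂/V₁), with C_V = 3R/2 = 12.47 J mol⁻¹ K⁻¹ for a monoatomic ideal gas.
ΔS = 2.21 × [12.47 × ln(983/475) + 8.314 × ln(97.5/36.2)] = 38.2 J/K.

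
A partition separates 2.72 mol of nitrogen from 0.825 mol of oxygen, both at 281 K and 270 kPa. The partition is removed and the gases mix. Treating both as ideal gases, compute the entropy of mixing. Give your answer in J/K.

Mole fractions: x_A = 2.72/3.54 = 0.767, x_B = 0.233.
ΔS_mix = −R(n_A ln x_A + n_B ln x_B) = −8.314 × (2.72 ln 0.767 + 0.825 ln 0.233) = 16 J/K.

ΔS_mix = 16 J/K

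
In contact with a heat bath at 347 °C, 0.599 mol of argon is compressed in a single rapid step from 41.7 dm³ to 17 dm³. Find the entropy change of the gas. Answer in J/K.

Entropy is a state function, so ΔS_gas depends only on the end states.
For an isothermal ideal gas ΔS_gas = nR ln(V₂/V₁) = 0.599 × 8.314 × ln(17/41.7) = -4.47 J/K.

ΔS_gas = -4.47 J/K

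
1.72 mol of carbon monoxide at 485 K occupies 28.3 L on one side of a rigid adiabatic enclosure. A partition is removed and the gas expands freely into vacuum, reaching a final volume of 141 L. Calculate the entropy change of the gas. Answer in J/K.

ΔS_gas = 23 J/K

No heat is exchanged and no work is done, so the ideal-gas temperature stays constant.
Entropy is a state function; using a reversible isothermal path, ΔS_gas = nR ln(V₂/V₁) = 1.72 × 8.314 × ln(141/28.3) = 23 J/K.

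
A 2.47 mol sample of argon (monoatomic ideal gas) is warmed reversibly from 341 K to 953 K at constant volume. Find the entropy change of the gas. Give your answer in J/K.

ΔS = 31.7 J/K

At constant volume, ΔS = nC_V ln(T₂/T₁) with C_V = 3R/2 = 12.47 J mol⁻¹ K⁻¹.
ΔS = 2.47 × 12.47 × ln(953/341) = 31.7 J/K.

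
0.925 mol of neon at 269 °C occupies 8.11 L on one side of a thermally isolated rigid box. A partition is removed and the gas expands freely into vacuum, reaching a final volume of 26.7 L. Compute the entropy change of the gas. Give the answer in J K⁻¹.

For an ideal gas in free expansion Q = 0 and W = 0, so T is unchanged.
Entropy is a state function; using a reversible isothermal path, ΔS_gas = nR ln(V₂/V₁) = 0.925 × 8.314 × ln(26.7/8.11) = 9.16 J/K.

ΔS_gas = 9.16 J/K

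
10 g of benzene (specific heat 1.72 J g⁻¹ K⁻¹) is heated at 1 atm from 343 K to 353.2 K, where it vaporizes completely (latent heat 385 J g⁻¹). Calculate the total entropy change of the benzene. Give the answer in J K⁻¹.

Warming step: ΔS₁ = m c ln(T_tr/T_i) = 10 × 1.72 × ln(353.2/343) = 0.504 J/K.
Phase change: ΔS₂ = +mL/T_tr = 10 × 385 / 353.2 = 10.9 J/K.
ΔS_total = (0.504) + (10.9) = 11.4 J/K.

ΔS = 11.4 J/K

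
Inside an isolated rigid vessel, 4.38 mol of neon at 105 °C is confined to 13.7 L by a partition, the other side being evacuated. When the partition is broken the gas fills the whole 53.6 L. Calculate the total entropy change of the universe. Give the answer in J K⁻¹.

For an ideal gas in free expansion Q = 0 and W = 0, so T is unchanged.
Entropy is a state function; using a reversible isothermal path, ΔS_gas = nR ln(V₂/V₁) = 4.38 × 8.314 × ln(53.6/13.7) = 49.7 J/K.
The insulated surroundings exchange no heat, so ΔS_surr = 0 and ΔS_universe = ΔS_gas.

ΔS_universe = 49.7 J/K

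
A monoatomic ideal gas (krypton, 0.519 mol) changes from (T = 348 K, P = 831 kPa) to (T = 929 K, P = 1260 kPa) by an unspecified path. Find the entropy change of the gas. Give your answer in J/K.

ΔS = nC_p ln(T₂/T₁) − nR ln(P₂/P₁), with C_p = 5R/2 = 20.79 J mol⁻¹ K⁻¹ for a monoatomic ideal gas.
ΔS = 0.519 × [20.79 × ln(929/348) − 8.314 × ln(1260/831)] = 8.8 J/K.

ΔS = 8.8 J/K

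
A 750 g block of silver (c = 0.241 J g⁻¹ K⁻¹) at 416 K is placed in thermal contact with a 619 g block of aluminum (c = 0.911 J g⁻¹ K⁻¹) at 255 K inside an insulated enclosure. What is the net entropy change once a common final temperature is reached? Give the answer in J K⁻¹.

ΔS_total = 17.7 J/K

Energy balance: T_f = (m₁c₁T₁ + m₂c₂T₂)/(m₁c₁ + m₂c₂) = 294.08 K.
ΔS₁ = m₁c₁ ln(T_f/T₁) = 180.75 × ln(294.08/416) = -62.69 J/K.
ΔS₂ = m₂c₂ ln(T_f/T₂) = 563.909 × ln(294.08/255) = 80.41 J/K.
ΔS_total = -62.69 + 80.41 = 17.7 J/K.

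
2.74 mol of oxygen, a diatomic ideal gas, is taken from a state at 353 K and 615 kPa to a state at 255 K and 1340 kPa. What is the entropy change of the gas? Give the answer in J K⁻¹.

ΔS = -43.7 J/K

ΔS = nC_p ln(T₂/T₁) − nR ln(P₂/P₁), with C_p = 7R/2 = 29.1 J mol⁻¹ K⁻¹ for a diatomic ideal gas.
ΔS = 2.74 × [29.1 × ln(255/353) − 8.314 × ln(1340/615)] = -43.7 J/K.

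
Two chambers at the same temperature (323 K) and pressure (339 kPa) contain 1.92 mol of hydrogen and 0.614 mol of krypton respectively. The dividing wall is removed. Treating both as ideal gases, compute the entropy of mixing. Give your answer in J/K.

ΔS_mix = 11.7 J/K

Mole fractions: x_A = 1.92/2.53 = 0.758, x_B = 0.242.
ΔS_mix = −R(n_A ln x_A + n_B ln x_B) = −8.314 × (1.92 ln 0.758 + 0.614 ln 0.242) = 11.7 J/K.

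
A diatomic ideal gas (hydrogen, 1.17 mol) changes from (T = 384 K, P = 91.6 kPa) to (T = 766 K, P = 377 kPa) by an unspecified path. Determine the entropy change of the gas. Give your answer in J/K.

ΔS = nC_p ln(T₂/T₁) − nR ln(P₂/P₁), with C_p = 7R/2 = 29.1 J mol⁻¹ K⁻¹ for a diatomic ideal gas.
ΔS = 1.17 × [29.1 × ln(766/384) − 8.314 × ln(377/91.6)] = 9.75 J/K.

ΔS = 9.75 J/K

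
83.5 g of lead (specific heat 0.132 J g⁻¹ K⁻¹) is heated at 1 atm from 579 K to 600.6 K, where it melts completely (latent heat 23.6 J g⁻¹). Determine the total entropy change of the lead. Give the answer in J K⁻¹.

ΔS = 3.68 J/K

Warming step: ΔS₁ = m c ln(T_tr/T_i) = 83.5 × 0.132 × ln(600.6/579) = 0.4037 J/K.
Phase change: ΔS₂ = +mL/T_tr = 83.5 × 23.6 / 600.6 = 3.281 J/K.
ΔS_total = (0.4037) + (3.281) = 3.68 J/K.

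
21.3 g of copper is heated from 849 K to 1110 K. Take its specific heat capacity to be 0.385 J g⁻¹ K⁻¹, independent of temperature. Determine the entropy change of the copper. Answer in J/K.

ΔS = 2.2 J/K

ΔS = ∫dQ_rev/T = m c ln(T₂/T₁) = 21.3 × 0.385 × ln(1110/849) = 2.2 J/K.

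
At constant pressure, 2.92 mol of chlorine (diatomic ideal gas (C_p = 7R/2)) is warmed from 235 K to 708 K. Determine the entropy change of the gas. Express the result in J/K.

ΔS = 93.7 J/K

At constant pressure, ΔS = nC_p ln(T₂/T₁) with C_p = 7R/2 = 29.1 J mol⁻¹ K⁻¹.
ΔS = 2.92 × 29.1 × ln(708/235) = 93.7 J/K.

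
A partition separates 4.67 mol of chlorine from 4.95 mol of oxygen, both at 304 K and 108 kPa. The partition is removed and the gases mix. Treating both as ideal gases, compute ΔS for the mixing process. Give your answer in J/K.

ΔS_mix = 55.4 J/K

Mole fractions: x_A = 4.67/9.62 = 0.485, x_B = 0.515.
ΔS_mix = −R(n_A ln x_A + n_B ln x_B) = −8.314 × (4.67 ln 0.485 + 4.95 ln 0.515) = 55.4 J/K.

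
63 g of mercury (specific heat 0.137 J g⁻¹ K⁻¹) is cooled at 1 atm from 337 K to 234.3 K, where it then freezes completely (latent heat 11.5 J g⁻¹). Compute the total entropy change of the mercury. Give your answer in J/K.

ΔS = -6.23 J/K

Cooling step: ΔS₁ = m c ln(T_tr/T_i) = 63 × 0.137 × ln(234.3/337) = -3.137 J/K.
Phase change: ΔS₂ = −mL/T_tr = −63 × 11.5 / 234.3 = -3.092 J/K.
ΔS_total = (-3.137) + (-3.092) = -6.23 J/K.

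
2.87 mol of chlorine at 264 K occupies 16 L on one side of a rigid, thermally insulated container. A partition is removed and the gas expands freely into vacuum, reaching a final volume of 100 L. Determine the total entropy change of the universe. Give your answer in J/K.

For an ideal gas in free expansion Q = 0 and W = 0, so T is unchanged.
Entropy is a state function; using a reversible isothermal path, ΔS_gas = nR ln(V₂/V₁) = 2.87 × 8.314 × ln(100/16) = 43.7 J/K.
The insulated surroundings exchange no heat, so ΔS_surr = 0 and ΔS_universe = ΔS_gas.

ΔS_universe = 43.7 J/K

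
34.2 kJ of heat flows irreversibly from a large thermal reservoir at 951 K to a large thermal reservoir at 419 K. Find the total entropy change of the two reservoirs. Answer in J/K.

ΔS_hot = −Q/T_H = −34200/951 = -35.96 J/K and ΔS_cold = +Q/T_C = 34200/419 = 81.62 J/K.
ΔS_total = -35.96 + 81.62 = 45.7 J/K, positive as the second law requires.

ΔS_total = 45.7 J/K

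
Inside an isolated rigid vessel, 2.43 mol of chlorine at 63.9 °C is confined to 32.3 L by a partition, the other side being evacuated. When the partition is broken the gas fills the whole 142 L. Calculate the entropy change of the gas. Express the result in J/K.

ΔS_gas = 29.9 J/K

For an ideal gas in free expansion Q = 0 and W = 0, so T is unchanged.
Entropy is a state function; using a reversible isothermal path, ΔS_gas = nR ln(V₂/V₁) = 2.43 × 8.314 × ln(142/32.3) = 29.9 J/K.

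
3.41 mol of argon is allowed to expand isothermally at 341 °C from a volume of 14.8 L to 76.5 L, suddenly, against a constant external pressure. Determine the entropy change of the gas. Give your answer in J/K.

Entropy is a state function, so ΔS_gas depends only on the end states.
For an isothermal ideal gas ΔS_gas = nR ln(V₂/V₁) = 3.41 × 8.314 × ln(76.5/14.8) = 46.6 J/K.

ΔS_gas = 46.6 J/K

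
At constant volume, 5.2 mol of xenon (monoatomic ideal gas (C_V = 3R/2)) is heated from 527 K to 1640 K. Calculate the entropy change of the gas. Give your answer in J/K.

At constant volume, ΔS = nC_V ln(T₂/T₁) with C_V = 3R/2 = 12.47 J mol⁻¹ K⁻¹.
ΔS = 5.2 × 12.47 × ln(1640/527) = 73.6 J/K.

ΔS = 73.6 J/K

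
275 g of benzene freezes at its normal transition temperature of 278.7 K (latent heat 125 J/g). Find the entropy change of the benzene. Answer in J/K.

ΔS = -123 J/K

Heat released by the substance: Q = −mL = −275 × 125 = −34375 J.
At constant T, ΔS = Q_rev/T = −34375 / 278.7 = -123 J/K.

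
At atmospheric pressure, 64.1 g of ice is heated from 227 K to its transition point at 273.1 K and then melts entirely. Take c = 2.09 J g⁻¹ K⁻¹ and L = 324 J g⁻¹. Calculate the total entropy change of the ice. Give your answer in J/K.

ΔS = 101 J/K

Warming step: ΔS₁ = m c ln(T_tr/T_i) = 64.1 × 2.09 × ln(273.1/227) = 24.77 J/K.
Phase change: ΔS₂ = +mL/T_tr = 64.1 × 324 / 273.1 = 76.05 J/K.
ΔS_total = (24.77) + (76.05) = 101 J/K.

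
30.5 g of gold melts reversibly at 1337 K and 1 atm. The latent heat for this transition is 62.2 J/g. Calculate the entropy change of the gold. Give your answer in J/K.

Heat absorbed by the substance: Q = mL = 30.5 × 62.2 = 1897.1 J.
At constant T, ΔS = Q_rev/T = 1897.1 / 1337 = 1.42 J/K.

ΔS = 1.42 J/K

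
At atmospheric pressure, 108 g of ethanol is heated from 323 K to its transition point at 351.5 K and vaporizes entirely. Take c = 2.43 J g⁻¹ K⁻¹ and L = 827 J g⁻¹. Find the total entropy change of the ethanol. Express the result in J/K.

ΔS = 276 J/K

Warming step: ΔS₁ = m c ln(T_tr/T_i) = 108 × 2.43 × ln(351.5/323) = 22.19 J/K.
Phase change: ΔS₂ = +mL/T_tr = 108 × 827 / 351.5 = 254.1 J/K.
ΔS_total = (22.19) + (254.1) = 276 J/K.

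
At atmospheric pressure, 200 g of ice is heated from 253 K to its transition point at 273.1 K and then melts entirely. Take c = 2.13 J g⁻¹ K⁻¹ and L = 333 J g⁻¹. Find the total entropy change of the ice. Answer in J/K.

Warming step: ΔS₁ = m c ln(T_tr/T_i) = 200 × 2.13 × ln(273.1/253) = 32.57 J/K.
Phase change: ΔS₂ = +mL/T_tr = 200 × 333 / 273.1 = 243.9 J/K.
ΔS_total = (32.57) + (243.9) = 276 J/K.

ΔS = 276 J/K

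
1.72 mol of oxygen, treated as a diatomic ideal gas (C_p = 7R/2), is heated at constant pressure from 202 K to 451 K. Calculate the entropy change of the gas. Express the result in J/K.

ΔS = 40.2 J/K

At constant pressure, ΔS = nC_p ln(T₂/T₁) with C_p = 7R/2 = 29.1 J mol⁻¹ K⁻¹.
ΔS = 1.72 × 29.1 × ln(451/202) = 40.2 J/K.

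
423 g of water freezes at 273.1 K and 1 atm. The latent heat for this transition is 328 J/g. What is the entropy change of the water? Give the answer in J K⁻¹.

Heat released by the substance: Q = −mL = −423 × 328 = −138744 J.
At constant T, ΔS = Q_rev/T = −138744 / 273.1 = -508 J/K.

ΔS = -508 J/K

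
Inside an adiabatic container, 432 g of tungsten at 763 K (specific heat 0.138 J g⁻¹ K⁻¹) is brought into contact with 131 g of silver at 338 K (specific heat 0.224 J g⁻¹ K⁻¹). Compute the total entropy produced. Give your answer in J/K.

ΔS_total = 5.83 J/K

Energy balance: T_f = (m₁c₁T₁ + m₂c₂T₂)/(m₁c₁ + m₂c₂) = 622.81 K.
ΔS₁ = m₁c₁ ln(T_f/T₁) = 59.616 × ln(622.81/763) = -12.1 J/K.
ΔS₂ = m₂c₂ ln(T_f/T₂) = 29.344 × ln(622.81/338) = 17.93 J/K.
ΔS_total = -12.1 + 17.93 = 5.83 J/K.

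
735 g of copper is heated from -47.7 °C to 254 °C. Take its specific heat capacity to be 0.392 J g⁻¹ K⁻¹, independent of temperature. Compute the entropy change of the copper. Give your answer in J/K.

ΔS = 245 J/K

In kelvin: T₁ = 225.45 K, T₂ = 527.15 K. ΔS = ∫dQ_rev/T = m c ln(T₂/T₁) = 735 × 0.392 × ln(527.15/225.45) = 245 J/K.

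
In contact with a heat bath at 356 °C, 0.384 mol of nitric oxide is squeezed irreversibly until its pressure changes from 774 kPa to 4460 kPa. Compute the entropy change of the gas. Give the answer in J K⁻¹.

ΔS_gas = -5.59 J/K

Entropy is a state function, so ΔS_gas depends only on the end states.
For an isothermal ideal gas ΔS_gas = nR ln(P₁/P₂) = 0.384 × 8.314 × ln(774/4460) = -5.59 J/K.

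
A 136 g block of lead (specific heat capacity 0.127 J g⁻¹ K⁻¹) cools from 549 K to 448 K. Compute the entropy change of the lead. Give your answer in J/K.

ΔS = ∫dQ_rev/T = m c ln(T₂/T₁) = 136 × 0.127 × ln(448/549) = -3.51 J/K.

ΔS = -3.51 J/K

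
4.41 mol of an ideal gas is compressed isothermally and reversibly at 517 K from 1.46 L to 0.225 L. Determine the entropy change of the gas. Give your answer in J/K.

ΔS_gas = -68.6 J/K

For an isothermal ideal gas ΔS_gas = nR ln(V₂/V₁) = 4.41 × 8.314 × ln(0.225/1.46) = -68.6 J/K.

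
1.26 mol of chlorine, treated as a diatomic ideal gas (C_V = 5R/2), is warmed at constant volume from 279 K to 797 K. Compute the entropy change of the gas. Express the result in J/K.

At constant volume, ΔS = nC_V ln(T₂/T₁) with C_V = 5R/2 = 20.79 J mol⁻¹ K⁻¹.
ΔS = 1.26 × 20.79 × ln(797/279) = 27.5 J/K.

ΔS = 27.5 J/K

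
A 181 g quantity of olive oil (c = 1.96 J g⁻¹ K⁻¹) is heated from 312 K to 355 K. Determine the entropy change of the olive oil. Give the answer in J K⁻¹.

ΔS = ∫dQ_rev/T = m c ln(T₂/T₁) = 181 × 1.96 × ln(355/312) = 45.8 J/K.

ΔS = 45.8 J/K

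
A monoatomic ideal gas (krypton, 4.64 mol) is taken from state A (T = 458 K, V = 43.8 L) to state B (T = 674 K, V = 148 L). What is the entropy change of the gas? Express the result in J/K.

Entropy is a state function: ΔS = nC_V ln(T₂/T₁) + nR ln(V₂/V₁), with C_V = 3R/2 = 12.47 J mol⁻¹ K⁻¹ for a monoatomic ideal gas.
ΔS = 4.64 × [12.47 × ln(674/458) + 8.314 × ln(148/43.8)] = 69.3 J/K.

ΔS = 69.3 J/K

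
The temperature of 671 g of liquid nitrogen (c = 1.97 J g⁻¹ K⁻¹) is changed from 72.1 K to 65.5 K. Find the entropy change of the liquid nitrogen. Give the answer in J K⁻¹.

ΔS = -127 J/K

ΔS = ∫dQ_rev/T = m c ln(T₂/T₁) = 671 × 1.97 × ln(65.5/72.1) = -127 J/K.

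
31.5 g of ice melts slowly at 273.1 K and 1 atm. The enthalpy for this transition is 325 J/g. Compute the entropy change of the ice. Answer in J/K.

Heat absorbed by the substance: Q = mL = 31.5 × 325 = 10237.5 J.
At constant T, ΔS = Q_rev/T = 10237.5 / 273.1 = 37.5 J/K.

ΔS = 37.5 J/K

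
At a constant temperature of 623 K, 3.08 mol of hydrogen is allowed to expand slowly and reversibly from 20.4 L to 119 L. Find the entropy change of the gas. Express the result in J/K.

For an isothermal ideal gas ΔS_gas = nR ln(V₂/V₁) = 3.08 × 8.314 × ln(119/20.4) = 45.2 J/K.

ΔS_gas = 45.2 J/K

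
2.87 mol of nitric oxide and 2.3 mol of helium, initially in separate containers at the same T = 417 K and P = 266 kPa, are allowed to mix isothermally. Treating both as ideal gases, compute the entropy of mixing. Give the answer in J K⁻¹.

Mole fractions: x_A = 2.87/5.17 = 0.555, x_B = 0.445.
ΔS_mix = −R(n_A ln x_A + n_B ln x_B) = −8.314 × (2.87 ln 0.555 + 2.3 ln 0.445) = 29.5 J/K.

ΔS_mix = 29.5 J/K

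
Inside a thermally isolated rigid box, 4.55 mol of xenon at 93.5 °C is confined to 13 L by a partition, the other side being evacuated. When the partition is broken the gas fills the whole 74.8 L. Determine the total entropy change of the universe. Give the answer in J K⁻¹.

No heat is exchanged and no work is done, so the ideal-gas temperature stays constant.
Entropy is a state function; using a reversible isothermal path, ΔS_gas = nR ln(V₂/V₁) = 4.55 × 8.314 × ln(74.8/13) = 66.2 J/K.
The insulated surroundings exchange no heat, so ΔS_surr = 0 and ΔS_universe = ΔS_gas.

ΔS_universe = 66.2 J/K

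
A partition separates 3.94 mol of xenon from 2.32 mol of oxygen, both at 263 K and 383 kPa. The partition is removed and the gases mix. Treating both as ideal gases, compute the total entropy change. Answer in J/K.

ΔS_mix = 34.3 J/K

Mole fractions: x_A = 3.94/6.26 = 0.629, x_B = 0.371.
ΔS_mix = −R(n_A ln x_A + n_B ln x_B) = −8.314 × (3.94 ln 0.629 + 2.32 ln 0.371) = 34.3 J/K.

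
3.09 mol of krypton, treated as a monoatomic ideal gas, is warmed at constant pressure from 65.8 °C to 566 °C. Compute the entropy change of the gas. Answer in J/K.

In kelvin: T₁ = 338.95 K, T₂ = 839.15 K. At constant pressure, ΔS = nC_p ln(T₂/T₁) with C_p = 5R/2 = 20.79 J mol⁻¹ K⁻¹.
ΔS = 3.09 × 20.79 × ln(839.15/338.95) = 58.2 J/K.

ΔS = 58.2 J/K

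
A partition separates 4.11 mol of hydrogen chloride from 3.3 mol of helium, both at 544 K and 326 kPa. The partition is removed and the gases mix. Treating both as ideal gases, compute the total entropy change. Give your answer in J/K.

Mole fractions: x_A = 4.11/7.41 = 0.555, x_B = 0.445.
ΔS_mix = −R(n_A ln x_A + n_B ln x_B) = −8.314 × (4.11 ln 0.555 + 3.3 ln 0.445) = 42.3 J/K.

ΔS_mix = 42.3 J/K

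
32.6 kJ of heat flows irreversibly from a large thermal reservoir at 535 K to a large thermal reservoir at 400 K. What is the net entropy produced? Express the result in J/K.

ΔS_hot = −Q/T_H = −32600/535 = -60.93 J/K and ΔS_cold = +Q/T_C = 32600/400 = 81.5 J/K.
ΔS_total = -60.93 + 81.5 = 20.6 J/K, positive as the second law requires.

ΔS_total = 20.6 J/K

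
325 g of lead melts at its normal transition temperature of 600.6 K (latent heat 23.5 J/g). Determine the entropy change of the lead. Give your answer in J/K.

ΔS = 12.7 J/K

Heat absorbed by the substance: Q = mL = 325 × 23.5 = 7637.5 J.
At constant T, ΔS = Q_rev/T = 7637.5 / 600.6 = 12.7 J/K.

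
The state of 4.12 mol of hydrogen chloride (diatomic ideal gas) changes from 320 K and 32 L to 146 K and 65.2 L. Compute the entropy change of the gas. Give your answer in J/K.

ΔS = -42.8 J/K

Entropy is a state function: ΔS = nC_V ln(T₂/T₁) + nR ln(V₂/V₁), with C_V = 5R/2 = 20.79 J mol⁻¹ K⁻¹ for a diatomic ideal gas.
ΔS = 4.12 × [20.79 × ln(146/320) + 8.314 × ln(65.2/32)] = -42.8 J/K.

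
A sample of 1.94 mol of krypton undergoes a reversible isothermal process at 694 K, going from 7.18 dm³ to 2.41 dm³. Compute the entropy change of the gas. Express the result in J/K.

For an isothermal ideal gas ΔS_gas = nR ln(V₂/V₁) = 1.94 × 8.314 × ln(2.41/7.18) = -17.6 J/K.

ΔS_gas = -17.6 J/K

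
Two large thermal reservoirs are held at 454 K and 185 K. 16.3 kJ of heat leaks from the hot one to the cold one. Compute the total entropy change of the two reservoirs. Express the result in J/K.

ΔS_hot = −Q/T_H = −16300/454 = -35.9 J/K and ΔS_cold = +Q/T_C = 16300/185 = 88.11 J/K.
ΔS_total = -35.9 + 88.11 = 52.2 J/K, positive as the second law requires.

ΔS_total = 52.2 J/K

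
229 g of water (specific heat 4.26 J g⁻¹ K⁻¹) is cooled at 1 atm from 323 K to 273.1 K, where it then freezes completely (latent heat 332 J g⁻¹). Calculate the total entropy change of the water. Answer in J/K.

ΔS = -442 J/K

Cooling step: ΔS₁ = m c ln(T_tr/T_i) = 229 × 4.26 × ln(273.1/323) = -163.7 J/K.
Phase change: ΔS₂ = −mL/T_tr = −229 × 332 / 273.1 = -278.4 J/K.
ΔS_total = (-163.7) + (-278.4) = -442 J/K.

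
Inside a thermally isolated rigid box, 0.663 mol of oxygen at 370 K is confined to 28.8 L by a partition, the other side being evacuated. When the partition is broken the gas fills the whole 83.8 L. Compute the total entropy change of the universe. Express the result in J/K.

For an ideal gas in free expansion Q = 0 and W = 0, so T is unchanged.
Entropy is a state function; using a reversible isothermal path, ΔS_gas = nR ln(V₂/V₁) = 0.663 × 8.314 × ln(83.8/28.8) = 5.89 J/K.
The insulated surroundings exchange no heat, so ΔS_surr = 0 and ΔS_universe = ΔS_gas.

ΔS_universe = 5.89 J/K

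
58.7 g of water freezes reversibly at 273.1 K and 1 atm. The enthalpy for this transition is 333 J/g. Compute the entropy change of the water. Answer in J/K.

ΔS = -71.6 J/K

Heat released by the substance: Q = −mL = −58.7 × 333 = −19547.1 J.
At constant T, ΔS = Q_rev/T = −19547.1 / 273.1 = -71.6 J/K.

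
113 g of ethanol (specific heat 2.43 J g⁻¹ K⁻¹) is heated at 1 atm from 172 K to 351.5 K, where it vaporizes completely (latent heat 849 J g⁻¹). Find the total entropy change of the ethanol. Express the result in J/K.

ΔS = 469 J/K

Warming step: ΔS₁ = m c ln(T_tr/T_i) = 113 × 2.43 × ln(351.5/172) = 196.3 J/K.
Phase change: ΔS₂ = +mL/T_tr = 113 × 849 / 351.5 = 272.9 J/K.
ΔS_total = (196.3) + (272.9) = 469 J/K.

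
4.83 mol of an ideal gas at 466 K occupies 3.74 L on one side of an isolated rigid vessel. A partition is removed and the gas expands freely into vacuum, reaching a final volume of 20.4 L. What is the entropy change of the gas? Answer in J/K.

ΔS_gas = 68.1 J/K

For an ideal gas in free expansion Q = 0 and W = 0, so T is unchanged.
Entropy is a state function; using a reversible isothermal path, ΔS_gas = nR ln(V₂/V₁) = 4.83 × 8.314 × ln(20.4/3.74) = 68.1 J/K.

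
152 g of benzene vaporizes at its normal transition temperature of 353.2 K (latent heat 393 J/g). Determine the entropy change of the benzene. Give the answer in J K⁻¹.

ΔS = 169 J/K

Heat absorbed by the substance: Q = mL = 152 × 393 = 59736 J.
At constant T, ΔS = Q_rev/T = 59736 / 353.2 = 169 J/K.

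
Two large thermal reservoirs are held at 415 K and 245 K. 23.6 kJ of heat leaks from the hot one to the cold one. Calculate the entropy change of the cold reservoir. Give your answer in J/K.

ΔS_cold = 96.3 J/K

The cold reservoir gains heat Q, so ΔS_cold = +Q/T_C = 23600/245 = 96.3 J/K.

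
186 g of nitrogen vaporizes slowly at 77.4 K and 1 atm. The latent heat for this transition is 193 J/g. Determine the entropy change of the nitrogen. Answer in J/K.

ΔS = 464 J/K

Heat absorbed by the substance: Q = mL = 186 × 193 = 35898 J.
At constant T, ΔS = Q_rev/T = 35898 / 77.4 = 464 J/K.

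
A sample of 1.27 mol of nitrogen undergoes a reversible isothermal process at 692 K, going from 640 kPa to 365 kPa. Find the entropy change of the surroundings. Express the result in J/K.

For an isothermal ideal gas ΔS_gas = nR ln(P₁/P₂) = 1.27 × 8.314 × ln(640/365) = 5.93 J/K.
The process is reversible, so ΔS_surr = −ΔS_gas = -5.93 J/K and ΔS_universe = 0.

ΔS_surr = -5.93 J/K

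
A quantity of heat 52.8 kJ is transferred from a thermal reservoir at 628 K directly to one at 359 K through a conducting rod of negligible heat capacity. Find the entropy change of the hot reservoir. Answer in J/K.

The hot reservoir loses heat Q, so ΔS_hot = −Q/T_H = −52800/628 = -84.1 J/K.

ΔS_hot = -84.1 J/K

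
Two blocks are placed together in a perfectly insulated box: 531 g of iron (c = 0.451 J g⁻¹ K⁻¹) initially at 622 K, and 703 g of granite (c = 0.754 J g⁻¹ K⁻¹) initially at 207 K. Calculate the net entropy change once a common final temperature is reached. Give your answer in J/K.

ΔS_total = 110 J/K

Energy balance: T_f = (m₁c₁T₁ + m₂c₂T₂)/(m₁c₁ + m₂c₂) = 336.15 K.
ΔS₁ = m₁c₁ ln(T_f/T₁) = 239.481 × ln(336.15/622) = -147.4 J/K.
ΔS₂ = m₂c₂ ln(T_f/T₂) = 530.062 × ln(336.15/207) = 257 J/K.
ΔS_total = -147.4 + 257 = 110 J/K.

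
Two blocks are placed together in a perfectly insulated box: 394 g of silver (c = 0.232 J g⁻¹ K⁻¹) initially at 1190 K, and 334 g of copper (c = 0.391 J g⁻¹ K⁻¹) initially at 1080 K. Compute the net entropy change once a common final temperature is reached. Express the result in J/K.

ΔS_total = 0.254 J/K

Energy balance: T_f = (m₁c₁T₁ + m₂c₂T₂)/(m₁c₁ + m₂c₂) = 1125.3 K.
ΔS₁ = m₁c₁ ln(T_f/T₁) = 91.408 × ln(1125.3/1190) = -5.111 J/K.
ΔS₂ = m₂c₂ ln(T_f/T₂) = 130.594 × ln(1125.3/1080) = 5.365 J/K.
ΔS_total = -5.111 + 5.365 = 0.254 J/K.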